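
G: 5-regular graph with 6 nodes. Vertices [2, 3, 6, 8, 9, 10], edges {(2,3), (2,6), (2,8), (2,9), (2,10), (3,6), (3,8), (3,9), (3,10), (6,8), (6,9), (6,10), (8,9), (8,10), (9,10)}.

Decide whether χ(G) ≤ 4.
The clique on vertices [2, 3, 6, 8, 9, 10] has size 6 > 4, so it alone needs 6 colors.

No, G is not 4-colorable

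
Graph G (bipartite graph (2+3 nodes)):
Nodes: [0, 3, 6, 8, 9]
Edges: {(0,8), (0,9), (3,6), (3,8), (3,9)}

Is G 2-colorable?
Yes, G is 2-colorable

A valid 2-coloring: color 1: [0, 3]; color 2: [6, 8, 9].
(χ(G) = 2 ≤ 2.)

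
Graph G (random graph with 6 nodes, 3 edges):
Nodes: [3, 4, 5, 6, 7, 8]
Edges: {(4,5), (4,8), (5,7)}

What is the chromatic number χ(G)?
χ(G) = 2

Clique number ω(G) = 2 (lower bound: χ ≥ ω).
The graph is bipartite (no odd cycle), so 2 colors suffice: χ(G) = 2.
A valid 2-coloring: color 1: [3, 4, 6, 7]; color 2: [5, 8].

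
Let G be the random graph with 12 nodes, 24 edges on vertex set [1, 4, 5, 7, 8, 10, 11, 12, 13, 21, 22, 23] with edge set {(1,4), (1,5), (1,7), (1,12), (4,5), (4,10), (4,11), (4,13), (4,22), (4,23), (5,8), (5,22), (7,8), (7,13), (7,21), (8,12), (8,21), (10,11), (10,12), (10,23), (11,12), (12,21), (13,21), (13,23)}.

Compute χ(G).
χ(G) = 3

Clique number ω(G) = 3 (lower bound: χ ≥ ω).
The clique on [1, 4, 5] has size 3, forcing χ ≥ 3, and the coloring below uses 3 colors, so χ(G) = 3.
A valid 3-coloring: color 1: [4, 7, 12]; color 2: [1, 8, 10, 13, 22]; color 3: [5, 11, 21, 23].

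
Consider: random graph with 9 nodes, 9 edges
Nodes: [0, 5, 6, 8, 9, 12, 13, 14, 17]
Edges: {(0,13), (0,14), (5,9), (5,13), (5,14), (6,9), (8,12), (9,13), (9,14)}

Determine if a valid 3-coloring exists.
A valid 3-coloring: color 1: [0, 8, 9, 17]; color 2: [6, 12, 13, 14]; color 3: [5].
(χ(G) = 3 ≤ 3.)

Yes, G is 3-colorable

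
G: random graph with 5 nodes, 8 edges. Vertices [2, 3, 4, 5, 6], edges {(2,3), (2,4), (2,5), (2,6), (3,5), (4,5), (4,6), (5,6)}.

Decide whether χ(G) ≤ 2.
No, G is not 2-colorable

The clique on vertices [2, 4, 5, 6] has size 4 > 2, so it alone needs 4 colors.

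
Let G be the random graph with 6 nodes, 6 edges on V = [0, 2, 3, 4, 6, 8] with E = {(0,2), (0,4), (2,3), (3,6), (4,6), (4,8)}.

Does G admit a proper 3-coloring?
Yes, G is 3-colorable

A valid 3-coloring: color 1: [3, 4]; color 2: [0, 6, 8]; color 3: [2].
(χ(G) = 3 ≤ 3.)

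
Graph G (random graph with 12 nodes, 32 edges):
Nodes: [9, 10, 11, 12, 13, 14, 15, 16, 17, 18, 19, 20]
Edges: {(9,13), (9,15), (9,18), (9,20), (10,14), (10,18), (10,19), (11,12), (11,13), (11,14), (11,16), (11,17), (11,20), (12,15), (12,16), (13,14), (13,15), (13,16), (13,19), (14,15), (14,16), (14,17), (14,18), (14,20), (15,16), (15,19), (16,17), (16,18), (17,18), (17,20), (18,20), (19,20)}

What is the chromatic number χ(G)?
χ(G) = 4

Clique number ω(G) = 4 (lower bound: χ ≥ ω).
The clique on [14, 16, 17, 18] has size 4, forcing χ ≥ 4, and the coloring below uses 4 colors, so χ(G) = 4.
A valid 4-coloring: color 1: [9, 12, 14, 19]; color 2: [10, 16, 20]; color 3: [11, 15, 18]; color 4: [13, 17].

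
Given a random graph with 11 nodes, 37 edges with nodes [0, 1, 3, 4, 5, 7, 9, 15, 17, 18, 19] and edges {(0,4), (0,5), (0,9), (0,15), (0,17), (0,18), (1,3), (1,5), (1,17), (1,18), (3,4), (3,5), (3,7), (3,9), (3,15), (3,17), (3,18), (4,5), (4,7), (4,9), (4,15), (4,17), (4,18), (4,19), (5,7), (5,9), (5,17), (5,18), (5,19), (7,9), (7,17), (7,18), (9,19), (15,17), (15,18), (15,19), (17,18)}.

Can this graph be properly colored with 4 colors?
The clique on vertices [3, 4, 5, 7, 17, 18] has size 6 > 4, so it alone needs 6 colors.

No, G is not 4-colorable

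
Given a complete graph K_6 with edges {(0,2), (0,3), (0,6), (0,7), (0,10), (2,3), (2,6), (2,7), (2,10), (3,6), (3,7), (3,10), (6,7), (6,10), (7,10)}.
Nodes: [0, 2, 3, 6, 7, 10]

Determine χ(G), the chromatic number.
χ(G) = 6

Clique number ω(G) = 6 (lower bound: χ ≥ ω).
The clique on [0, 2, 3, 6, 7, 10] has size 6, forcing χ ≥ 6, and the coloring below uses 6 colors, so χ(G) = 6.
A valid 6-coloring: color 1: [0]; color 2: [6]; color 3: [7]; color 4: [3]; color 5: [10]; color 6: [2].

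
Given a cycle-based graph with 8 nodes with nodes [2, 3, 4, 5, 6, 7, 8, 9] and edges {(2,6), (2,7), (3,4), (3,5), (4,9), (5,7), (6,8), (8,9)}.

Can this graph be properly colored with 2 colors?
Yes, G is 2-colorable

A valid 2-coloring: color 1: [3, 6, 7, 9]; color 2: [2, 4, 5, 8].
(χ(G) = 2 ≤ 2.)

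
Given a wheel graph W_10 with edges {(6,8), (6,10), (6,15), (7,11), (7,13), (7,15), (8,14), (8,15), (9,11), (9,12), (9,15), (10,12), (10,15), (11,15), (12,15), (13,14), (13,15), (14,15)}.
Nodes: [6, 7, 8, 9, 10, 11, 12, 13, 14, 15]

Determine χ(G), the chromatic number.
Clique number ω(G) = 3 (lower bound: χ ≥ ω).
Odd cycle [14, 8, 6, 10, 12, 9, 11, 7, 13] needs 3 colors (χ ≥ 3).
Vertex 15 is adjacent to every vertex of [6, 7, 8, 9, 10, 11, 12, 13, 14], which already need 3 colors among themselves, so 15 needs a new color (χ ≥ 4).
The coloring below uses 4 colors, so χ(G) = 4.
A valid 4-coloring: color 1: [15]; color 2: [6, 7, 12, 14]; color 3: [8, 9, 10, 13]; color 4: [11].

χ(G) = 4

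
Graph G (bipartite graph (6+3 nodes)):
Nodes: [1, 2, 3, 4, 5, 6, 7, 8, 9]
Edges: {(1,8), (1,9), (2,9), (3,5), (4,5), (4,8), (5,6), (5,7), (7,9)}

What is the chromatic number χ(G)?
χ(G) = 2

Clique number ω(G) = 2 (lower bound: χ ≥ ω).
The graph is bipartite (no odd cycle), so 2 colors suffice: χ(G) = 2.
A valid 2-coloring: color 1: [5, 8, 9]; color 2: [1, 2, 3, 4, 6, 7].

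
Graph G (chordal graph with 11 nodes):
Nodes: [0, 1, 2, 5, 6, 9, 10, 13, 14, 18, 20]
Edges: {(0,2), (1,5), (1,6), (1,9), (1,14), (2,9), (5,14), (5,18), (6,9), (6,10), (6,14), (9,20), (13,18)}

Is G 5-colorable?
Yes, G is 5-colorable

A valid 5-coloring: color 1: [0, 9, 10, 14, 18]; color 2: [2, 5, 6, 13, 20]; color 3: [1].
(χ(G) = 3 ≤ 5.)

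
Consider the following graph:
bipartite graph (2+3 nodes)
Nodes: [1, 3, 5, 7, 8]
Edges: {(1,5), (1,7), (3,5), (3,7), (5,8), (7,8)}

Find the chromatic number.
Clique number ω(G) = 2 (lower bound: χ ≥ ω).
The graph is bipartite (no odd cycle), so 2 colors suffice: χ(G) = 2.
A valid 2-coloring: color 1: [5, 7]; color 2: [1, 3, 8].

χ(G) = 2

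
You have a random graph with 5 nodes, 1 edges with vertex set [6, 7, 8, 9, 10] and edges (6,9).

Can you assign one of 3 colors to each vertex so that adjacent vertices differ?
Yes, G is 3-colorable

A valid 3-coloring: color 1: [6, 7, 8, 10]; color 2: [9].
(χ(G) = 2 ≤ 3.)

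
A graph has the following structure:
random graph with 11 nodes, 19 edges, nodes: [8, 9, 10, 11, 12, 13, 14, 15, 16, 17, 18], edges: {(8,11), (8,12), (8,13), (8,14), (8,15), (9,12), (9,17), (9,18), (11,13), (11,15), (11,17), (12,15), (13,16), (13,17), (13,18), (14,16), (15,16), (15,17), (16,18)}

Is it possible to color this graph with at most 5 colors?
A valid 5-coloring: color 1: [9, 10, 13, 14, 15]; color 2: [8, 16, 17]; color 3: [11, 12, 18].
(χ(G) = 3 ≤ 5.)

Yes, G is 5-colorable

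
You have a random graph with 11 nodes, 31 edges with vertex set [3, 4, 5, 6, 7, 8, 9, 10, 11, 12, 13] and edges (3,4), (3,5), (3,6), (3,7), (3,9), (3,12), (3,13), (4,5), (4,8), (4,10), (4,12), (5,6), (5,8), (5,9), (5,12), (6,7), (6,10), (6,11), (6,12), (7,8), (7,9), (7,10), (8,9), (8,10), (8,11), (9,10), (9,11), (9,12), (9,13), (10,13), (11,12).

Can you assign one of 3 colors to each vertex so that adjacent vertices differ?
The clique on vertices [7, 8, 9, 10] has size 4 > 3, so it alone needs 4 colors.

No, G is not 3-colorable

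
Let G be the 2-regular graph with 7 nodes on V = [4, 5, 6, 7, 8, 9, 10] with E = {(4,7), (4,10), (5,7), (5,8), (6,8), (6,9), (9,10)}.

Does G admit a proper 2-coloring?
No, G is not 2-colorable

Odd cycle [4, 10, 9, 6, 8, 5, 7] needs 3 colors (χ ≥ 3).
Hence χ(G) ≥ 3 > 2, so no proper 2-coloring exists.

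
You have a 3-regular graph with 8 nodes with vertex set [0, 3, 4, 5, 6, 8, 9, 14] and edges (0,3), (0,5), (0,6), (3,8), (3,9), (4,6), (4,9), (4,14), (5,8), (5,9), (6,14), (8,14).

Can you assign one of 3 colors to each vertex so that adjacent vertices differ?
A valid 3-coloring: color 1: [6, 8, 9]; color 2: [3, 4, 5]; color 3: [0, 14].
(χ(G) = 3 ≤ 3.)

Yes, G is 3-colorable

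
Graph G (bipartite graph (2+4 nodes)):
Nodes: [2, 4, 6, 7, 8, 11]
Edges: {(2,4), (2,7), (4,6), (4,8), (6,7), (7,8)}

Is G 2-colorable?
A valid 2-coloring: color 1: [4, 7, 11]; color 2: [2, 6, 8].
(χ(G) = 2 ≤ 2.)

Yes, G is 2-colorable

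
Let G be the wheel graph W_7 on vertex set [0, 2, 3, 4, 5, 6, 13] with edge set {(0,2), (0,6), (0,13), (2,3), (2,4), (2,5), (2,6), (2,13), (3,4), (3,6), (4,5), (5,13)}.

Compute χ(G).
χ(G) = 3

Clique number ω(G) = 3 (lower bound: χ ≥ ω).
The clique on [0, 2, 13] has size 3, forcing χ ≥ 3, and the coloring below uses 3 colors, so χ(G) = 3.
A valid 3-coloring: color 1: [2]; color 2: [4, 6, 13]; color 3: [0, 3, 5].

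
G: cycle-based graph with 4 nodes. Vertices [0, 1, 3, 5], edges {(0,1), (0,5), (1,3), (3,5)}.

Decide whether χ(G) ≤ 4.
Yes, G is 4-colorable

A valid 4-coloring: color 1: [1, 5]; color 2: [0, 3].
(χ(G) = 2 ≤ 4.)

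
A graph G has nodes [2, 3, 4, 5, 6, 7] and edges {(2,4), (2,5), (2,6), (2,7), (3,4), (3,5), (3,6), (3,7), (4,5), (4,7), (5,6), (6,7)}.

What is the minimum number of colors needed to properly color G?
χ(G) = 3

Clique number ω(G) = 3 (lower bound: χ ≥ ω).
The clique on [2, 4, 5] has size 3, forcing χ ≥ 3, and the coloring below uses 3 colors, so χ(G) = 3.
A valid 3-coloring: color 1: [5, 7]; color 2: [2, 3]; color 3: [4, 6].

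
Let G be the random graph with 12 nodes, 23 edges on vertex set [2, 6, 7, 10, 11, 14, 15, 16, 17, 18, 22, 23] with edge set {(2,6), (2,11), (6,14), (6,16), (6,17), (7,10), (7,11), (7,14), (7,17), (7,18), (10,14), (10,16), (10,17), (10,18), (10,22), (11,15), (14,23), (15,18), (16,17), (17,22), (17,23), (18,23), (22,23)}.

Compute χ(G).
χ(G) = 3

Clique number ω(G) = 3 (lower bound: χ ≥ ω).
The clique on [6, 16, 17] has size 3, forcing χ ≥ 3, and the coloring below uses 3 colors, so χ(G) = 3.
A valid 3-coloring: color 1: [11, 14, 17, 18]; color 2: [6, 10, 15, 23]; color 3: [2, 7, 16, 22].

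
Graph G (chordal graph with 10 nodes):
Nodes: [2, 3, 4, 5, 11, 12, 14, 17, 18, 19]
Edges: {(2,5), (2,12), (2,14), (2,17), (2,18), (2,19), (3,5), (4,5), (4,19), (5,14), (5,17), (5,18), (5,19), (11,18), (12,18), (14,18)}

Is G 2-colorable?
No, G is not 2-colorable

The clique on vertices [2, 5, 14, 18] has size 4 > 2, so it alone needs 4 colors.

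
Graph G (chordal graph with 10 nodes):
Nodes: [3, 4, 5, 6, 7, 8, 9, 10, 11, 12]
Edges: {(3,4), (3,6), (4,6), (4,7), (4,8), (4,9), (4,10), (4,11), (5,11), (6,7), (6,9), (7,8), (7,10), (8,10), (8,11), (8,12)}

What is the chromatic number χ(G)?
Clique number ω(G) = 4 (lower bound: χ ≥ ω).
The clique on [4, 7, 8, 10] has size 4, forcing χ ≥ 4, and the coloring below uses 4 colors, so χ(G) = 4.
A valid 4-coloring: color 1: [4, 5, 12]; color 2: [6, 8]; color 3: [3, 7, 9, 11]; color 4: [10].

χ(G) = 4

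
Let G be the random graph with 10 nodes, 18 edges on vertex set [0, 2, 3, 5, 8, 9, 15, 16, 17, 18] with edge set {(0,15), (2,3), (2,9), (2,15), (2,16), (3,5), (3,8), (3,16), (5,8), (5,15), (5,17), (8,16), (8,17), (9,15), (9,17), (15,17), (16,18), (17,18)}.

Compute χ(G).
χ(G) = 4

Clique number ω(G) = 3 (lower bound: χ ≥ ω).
Suppose a proper 3-coloring c exists. The clique [2, 3, 16] takes 3 distinct colors; by symmetry let c(2) = 1, c(3) = 2, c(16) = 3.
- Vertex 8: neighbors [3, 16] already have colors [2, 3] ⇒ c(8) = 1.
- Vertex 5: neighbors [8, 3] already have colors [1, 2] ⇒ c(5) = 3.
- Vertex 15: neighbors [2, 5] already have colors [1, 3] ⇒ c(15) = 2.
- Vertex 17: neighbors [8, 15, 5] already have colors [1, 2, 3] — all 3 colors blocked. Contradiction.
The forced assignments end in a contradiction, so G has no proper 3-coloring (χ ≥ 4).
The coloring below uses 4 colors, so χ(G) = 4.
A valid 4-coloring: color 1: [0, 3, 17]; color 2: [8, 15, 18]; color 3: [5, 9, 16]; color 4: [2].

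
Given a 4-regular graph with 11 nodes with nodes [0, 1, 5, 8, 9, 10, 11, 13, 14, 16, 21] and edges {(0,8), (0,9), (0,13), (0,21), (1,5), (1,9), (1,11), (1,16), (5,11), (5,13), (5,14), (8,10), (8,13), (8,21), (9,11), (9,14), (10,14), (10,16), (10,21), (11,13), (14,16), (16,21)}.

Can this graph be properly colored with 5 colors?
Yes, G is 5-colorable

A valid 5-coloring: color 1: [1, 13, 14, 21]; color 2: [0, 10, 11]; color 3: [5, 8, 9, 16].
(χ(G) = 3 ≤ 5.)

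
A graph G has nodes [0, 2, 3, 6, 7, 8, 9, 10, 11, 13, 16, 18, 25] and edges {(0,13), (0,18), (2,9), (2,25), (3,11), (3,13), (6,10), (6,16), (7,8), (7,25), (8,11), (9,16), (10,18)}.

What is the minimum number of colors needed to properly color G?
χ(G) = 3

Clique number ω(G) = 2 (lower bound: χ ≥ ω).
Odd cycle [18, 10, 6, 16, 9, 2, 25, 7, 8, 11, 3, 13, 0] needs 3 colors (χ ≥ 3).
The coloring below uses 3 colors, so χ(G) = 3.
A valid 3-coloring: color 1: [6, 8, 9, 13, 18, 25]; color 2: [0, 2, 7, 10, 11, 16]; color 3: [3].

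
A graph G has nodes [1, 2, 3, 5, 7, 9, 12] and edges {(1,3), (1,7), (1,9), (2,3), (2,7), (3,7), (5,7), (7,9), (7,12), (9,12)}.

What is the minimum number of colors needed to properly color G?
Clique number ω(G) = 3 (lower bound: χ ≥ ω).
The clique on [1, 7, 9] has size 3, forcing χ ≥ 3, and the coloring below uses 3 colors, so χ(G) = 3.
A valid 3-coloring: color 1: [7]; color 2: [3, 5, 9]; color 3: [1, 2, 12].

χ(G) = 3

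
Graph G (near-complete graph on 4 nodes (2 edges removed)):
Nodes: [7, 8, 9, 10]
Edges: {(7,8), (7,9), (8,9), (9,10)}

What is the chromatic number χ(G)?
χ(G) = 3

Clique number ω(G) = 3 (lower bound: χ ≥ ω).
The clique on [7, 8, 9] has size 3, forcing χ ≥ 3, and the coloring below uses 3 colors, so χ(G) = 3.
A valid 3-coloring: color 1: [9]; color 2: [8, 10]; color 3: [7].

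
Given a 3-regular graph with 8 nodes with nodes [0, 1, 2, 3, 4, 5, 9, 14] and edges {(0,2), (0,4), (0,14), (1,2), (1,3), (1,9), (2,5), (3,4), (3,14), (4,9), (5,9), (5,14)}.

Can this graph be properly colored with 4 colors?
Yes, G is 4-colorable

A valid 4-coloring: color 1: [0, 3, 9]; color 2: [2, 4, 14]; color 3: [1, 5].
(χ(G) = 3 ≤ 4.)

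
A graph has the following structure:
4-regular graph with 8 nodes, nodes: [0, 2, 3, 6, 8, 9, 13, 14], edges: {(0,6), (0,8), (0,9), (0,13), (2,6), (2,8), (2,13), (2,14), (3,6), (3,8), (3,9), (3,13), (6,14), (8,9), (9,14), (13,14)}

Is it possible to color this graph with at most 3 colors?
A valid 3-coloring: color 1: [2, 9]; color 2: [0, 3, 14]; color 3: [6, 8, 13].
(χ(G) = 3 ≤ 3.)

Yes, G is 3-colorable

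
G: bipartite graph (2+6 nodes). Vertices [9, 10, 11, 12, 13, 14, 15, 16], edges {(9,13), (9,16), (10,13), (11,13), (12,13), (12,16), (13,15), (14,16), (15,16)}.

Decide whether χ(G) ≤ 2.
A valid 2-coloring: color 1: [13, 16]; color 2: [9, 10, 11, 12, 14, 15].
(χ(G) = 2 ≤ 2.)

Yes, G is 2-colorable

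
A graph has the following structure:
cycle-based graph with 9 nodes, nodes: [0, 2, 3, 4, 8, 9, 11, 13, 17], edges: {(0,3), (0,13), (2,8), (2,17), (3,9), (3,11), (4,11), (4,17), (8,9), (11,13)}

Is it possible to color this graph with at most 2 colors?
No, G is not 2-colorable

Odd cycle [17, 2, 8, 9, 3, 11, 4] needs 3 colors (χ ≥ 3).
Hence χ(G) ≥ 3 > 2, so no proper 2-coloring exists.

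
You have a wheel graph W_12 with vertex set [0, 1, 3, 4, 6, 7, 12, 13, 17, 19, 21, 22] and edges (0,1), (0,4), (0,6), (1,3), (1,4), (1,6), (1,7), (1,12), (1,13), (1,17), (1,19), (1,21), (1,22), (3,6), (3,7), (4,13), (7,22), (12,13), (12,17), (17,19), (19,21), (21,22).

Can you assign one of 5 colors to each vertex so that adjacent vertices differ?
Yes, G is 5-colorable

A valid 5-coloring: color 1: [1]; color 2: [0, 3, 12, 19, 22]; color 3: [4, 6, 7, 17, 21]; color 4: [13].
(χ(G) = 4 ≤ 5.)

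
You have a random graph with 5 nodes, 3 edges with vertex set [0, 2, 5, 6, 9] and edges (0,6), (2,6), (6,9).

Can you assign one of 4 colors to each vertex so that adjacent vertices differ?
Yes, G is 4-colorable

A valid 4-coloring: color 1: [5, 6]; color 2: [0, 2, 9].
(χ(G) = 2 ≤ 4.)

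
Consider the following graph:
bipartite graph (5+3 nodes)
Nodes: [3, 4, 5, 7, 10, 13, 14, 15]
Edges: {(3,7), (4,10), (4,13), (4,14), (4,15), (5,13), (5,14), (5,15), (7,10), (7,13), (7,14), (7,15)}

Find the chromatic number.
χ(G) = 2

Clique number ω(G) = 2 (lower bound: χ ≥ ω).
The graph is bipartite (no odd cycle), so 2 colors suffice: χ(G) = 2.
A valid 2-coloring: color 1: [4, 5, 7]; color 2: [3, 10, 13, 14, 15].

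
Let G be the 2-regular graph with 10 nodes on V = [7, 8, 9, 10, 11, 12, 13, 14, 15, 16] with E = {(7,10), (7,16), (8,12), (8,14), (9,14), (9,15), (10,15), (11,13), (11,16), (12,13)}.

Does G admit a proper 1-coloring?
Edge (7,16) forces its endpoints to differ, so 1 color is not enough.

No, G is not 1-colorable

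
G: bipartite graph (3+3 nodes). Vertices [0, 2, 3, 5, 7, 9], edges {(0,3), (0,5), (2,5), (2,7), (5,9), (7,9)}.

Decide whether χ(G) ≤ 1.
Edge (0,3) forces its endpoints to differ, so 1 color is not enough.

No, G is not 1-colorable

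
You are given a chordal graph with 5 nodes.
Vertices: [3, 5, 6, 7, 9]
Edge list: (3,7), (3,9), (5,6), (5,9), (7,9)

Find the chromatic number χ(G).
χ(G) = 3

Clique number ω(G) = 3 (lower bound: χ ≥ ω).
The clique on [3, 7, 9] has size 3, forcing χ ≥ 3, and the coloring below uses 3 colors, so χ(G) = 3.
A valid 3-coloring: color 1: [6, 9]; color 2: [5, 7]; color 3: [3].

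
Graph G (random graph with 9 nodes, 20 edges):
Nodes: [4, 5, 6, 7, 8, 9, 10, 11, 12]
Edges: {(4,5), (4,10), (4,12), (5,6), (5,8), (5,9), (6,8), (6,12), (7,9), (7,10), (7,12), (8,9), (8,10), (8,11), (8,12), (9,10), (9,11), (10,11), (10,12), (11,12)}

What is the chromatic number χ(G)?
Clique number ω(G) = 4 (lower bound: χ ≥ ω).
The clique on [8, 9, 10, 11] has size 4, forcing χ ≥ 4, and the coloring below uses 4 colors, so χ(G) = 4.
A valid 4-coloring: color 1: [5, 10]; color 2: [9, 12]; color 3: [4, 7, 8]; color 4: [6, 11].

χ(G) = 4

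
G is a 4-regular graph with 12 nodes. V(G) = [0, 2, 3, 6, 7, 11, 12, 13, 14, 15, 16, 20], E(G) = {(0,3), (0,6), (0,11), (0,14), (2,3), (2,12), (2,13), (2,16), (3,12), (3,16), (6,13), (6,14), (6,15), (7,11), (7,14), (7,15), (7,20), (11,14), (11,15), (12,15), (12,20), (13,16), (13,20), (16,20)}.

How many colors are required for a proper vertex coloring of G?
Clique number ω(G) = 3 (lower bound: χ ≥ ω).
The clique on [0, 11, 14] has size 3, forcing χ ≥ 3, and the coloring below uses 3 colors, so χ(G) = 3.
A valid 3-coloring: color 1: [3, 13, 14, 15]; color 2: [2, 6, 11, 20]; color 3: [0, 7, 12, 16].

χ(G) = 3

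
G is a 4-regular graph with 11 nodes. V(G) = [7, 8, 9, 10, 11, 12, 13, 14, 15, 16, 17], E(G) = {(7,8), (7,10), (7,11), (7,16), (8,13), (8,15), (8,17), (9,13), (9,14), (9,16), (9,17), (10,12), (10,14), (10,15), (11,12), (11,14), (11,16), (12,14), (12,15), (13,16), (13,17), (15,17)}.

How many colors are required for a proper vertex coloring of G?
Clique number ω(G) = 3 (lower bound: χ ≥ ω).
The clique on [7, 11, 16] has size 3, forcing χ ≥ 3, and the coloring below uses 3 colors, so χ(G) = 3.
A valid 3-coloring: color 1: [12, 16, 17]; color 2: [8, 9, 10, 11]; color 3: [7, 13, 14, 15].

χ(G) = 3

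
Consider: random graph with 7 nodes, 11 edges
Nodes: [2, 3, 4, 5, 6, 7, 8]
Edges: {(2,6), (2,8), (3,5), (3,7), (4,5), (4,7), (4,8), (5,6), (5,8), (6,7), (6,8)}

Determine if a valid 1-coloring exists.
No, G is not 1-colorable

The clique on vertices [2, 6, 8] has size 3 > 1, so it alone needs 3 colors.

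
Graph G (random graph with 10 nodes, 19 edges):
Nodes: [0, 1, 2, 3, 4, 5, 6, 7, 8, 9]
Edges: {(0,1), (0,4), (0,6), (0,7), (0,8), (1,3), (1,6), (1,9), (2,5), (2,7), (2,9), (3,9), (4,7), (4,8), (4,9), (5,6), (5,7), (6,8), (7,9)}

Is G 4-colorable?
Yes, G is 4-colorable

A valid 4-coloring: color 1: [1, 7, 8]; color 2: [0, 5, 9]; color 3: [2, 3, 4, 6].
(χ(G) = 3 ≤ 4.)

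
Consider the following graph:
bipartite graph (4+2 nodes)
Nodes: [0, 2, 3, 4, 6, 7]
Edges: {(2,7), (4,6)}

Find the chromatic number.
Clique number ω(G) = 2 (lower bound: χ ≥ ω).
The graph is bipartite (no odd cycle), so 2 colors suffice: χ(G) = 2.
A valid 2-coloring: color 1: [0, 3, 6, 7]; color 2: [2, 4].

χ(G) = 2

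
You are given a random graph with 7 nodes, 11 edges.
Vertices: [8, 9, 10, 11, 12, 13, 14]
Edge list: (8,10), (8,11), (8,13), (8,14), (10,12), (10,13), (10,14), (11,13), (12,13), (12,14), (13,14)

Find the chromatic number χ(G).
Clique number ω(G) = 4 (lower bound: χ ≥ ω).
The clique on [8, 10, 13, 14] has size 4, forcing χ ≥ 4, and the coloring below uses 4 colors, so χ(G) = 4.
A valid 4-coloring: color 1: [9, 13]; color 2: [8, 12]; color 3: [10, 11]; color 4: [14].

χ(G) = 4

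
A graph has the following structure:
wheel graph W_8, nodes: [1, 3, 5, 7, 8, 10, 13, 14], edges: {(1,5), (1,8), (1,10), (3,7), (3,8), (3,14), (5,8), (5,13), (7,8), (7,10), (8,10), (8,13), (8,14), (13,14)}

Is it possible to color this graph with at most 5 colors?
Yes, G is 5-colorable

A valid 5-coloring: color 1: [8]; color 2: [1, 7, 13]; color 3: [5, 10, 14]; color 4: [3].
(χ(G) = 4 ≤ 5.)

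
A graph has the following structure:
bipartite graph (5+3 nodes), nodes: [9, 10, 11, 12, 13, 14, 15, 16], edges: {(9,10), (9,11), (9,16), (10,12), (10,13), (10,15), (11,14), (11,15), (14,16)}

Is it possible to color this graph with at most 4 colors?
A valid 4-coloring: color 1: [10, 11, 16]; color 2: [9, 12, 13, 14, 15].
(χ(G) = 2 ≤ 4.)

Yes, G is 4-colorable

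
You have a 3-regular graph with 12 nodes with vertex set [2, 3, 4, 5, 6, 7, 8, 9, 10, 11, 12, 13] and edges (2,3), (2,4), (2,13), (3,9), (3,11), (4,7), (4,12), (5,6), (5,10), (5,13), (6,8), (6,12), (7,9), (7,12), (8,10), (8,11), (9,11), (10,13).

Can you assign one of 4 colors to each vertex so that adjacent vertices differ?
Yes, G is 4-colorable

A valid 4-coloring: color 1: [3, 7, 8, 13]; color 2: [2, 5, 9, 12]; color 3: [4, 6, 10, 11].
(χ(G) = 3 ≤ 4.)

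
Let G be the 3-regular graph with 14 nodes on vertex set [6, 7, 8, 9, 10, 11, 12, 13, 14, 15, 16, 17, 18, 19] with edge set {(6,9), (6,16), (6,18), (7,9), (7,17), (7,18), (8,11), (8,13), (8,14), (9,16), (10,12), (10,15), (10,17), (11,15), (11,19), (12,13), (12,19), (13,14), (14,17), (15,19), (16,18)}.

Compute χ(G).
Clique number ω(G) = 3 (lower bound: χ ≥ ω).
The clique on [6, 9, 16] has size 3, forcing χ ≥ 3, and the coloring below uses 3 colors, so χ(G) = 3.
A valid 3-coloring: color 1: [8, 9, 12, 15, 17, 18]; color 2: [6, 7, 10, 11, 14]; color 3: [13, 16, 19].

χ(G) = 3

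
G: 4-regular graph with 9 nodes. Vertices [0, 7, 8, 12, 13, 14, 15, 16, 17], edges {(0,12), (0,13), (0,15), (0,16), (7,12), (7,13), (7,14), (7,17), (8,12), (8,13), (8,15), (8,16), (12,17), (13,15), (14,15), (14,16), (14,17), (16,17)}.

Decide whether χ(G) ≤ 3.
Yes, G is 3-colorable

A valid 3-coloring: color 1: [7, 15, 16]; color 2: [12, 13, 14]; color 3: [0, 8, 17].
(χ(G) = 3 ≤ 3.)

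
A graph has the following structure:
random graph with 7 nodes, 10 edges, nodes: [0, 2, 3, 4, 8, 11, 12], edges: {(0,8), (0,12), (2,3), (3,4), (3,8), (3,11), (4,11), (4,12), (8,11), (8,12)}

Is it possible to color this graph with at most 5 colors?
Yes, G is 5-colorable

A valid 5-coloring: color 1: [0, 3]; color 2: [2, 4, 8]; color 3: [11, 12].
(χ(G) = 3 ≤ 5.)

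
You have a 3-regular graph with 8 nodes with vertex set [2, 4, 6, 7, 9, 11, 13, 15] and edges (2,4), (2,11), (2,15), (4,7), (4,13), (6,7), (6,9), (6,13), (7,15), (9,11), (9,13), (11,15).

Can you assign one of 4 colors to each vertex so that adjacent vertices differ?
Yes, G is 4-colorable

A valid 4-coloring: color 1: [4, 9, 15]; color 2: [2, 7, 13]; color 3: [6, 11].
(χ(G) = 3 ≤ 4.)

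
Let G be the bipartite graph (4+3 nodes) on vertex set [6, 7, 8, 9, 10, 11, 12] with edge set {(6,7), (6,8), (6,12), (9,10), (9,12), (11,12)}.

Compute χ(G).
Clique number ω(G) = 2 (lower bound: χ ≥ ω).
The graph is bipartite (no odd cycle), so 2 colors suffice: χ(G) = 2.
A valid 2-coloring: color 1: [7, 8, 10, 12]; color 2: [6, 9, 11].

χ(G) = 2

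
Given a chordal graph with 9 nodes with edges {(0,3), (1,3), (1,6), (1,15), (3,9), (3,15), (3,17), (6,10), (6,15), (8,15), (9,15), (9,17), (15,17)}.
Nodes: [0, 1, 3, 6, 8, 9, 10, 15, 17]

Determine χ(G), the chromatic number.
Clique number ω(G) = 4 (lower bound: χ ≥ ω).
The clique on [3, 9, 15, 17] has size 4, forcing χ ≥ 4, and the coloring below uses 4 colors, so χ(G) = 4.
A valid 4-coloring: color 1: [0, 10, 15]; color 2: [3, 6, 8]; color 3: [1, 9]; color 4: [17].

χ(G) = 4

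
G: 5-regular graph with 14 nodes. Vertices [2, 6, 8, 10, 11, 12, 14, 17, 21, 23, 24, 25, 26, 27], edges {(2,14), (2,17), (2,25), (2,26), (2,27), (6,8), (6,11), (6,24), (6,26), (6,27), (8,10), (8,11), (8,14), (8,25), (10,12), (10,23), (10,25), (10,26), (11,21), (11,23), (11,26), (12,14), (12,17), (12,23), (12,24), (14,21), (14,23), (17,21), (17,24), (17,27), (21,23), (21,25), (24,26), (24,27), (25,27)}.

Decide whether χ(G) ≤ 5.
A valid 5-coloring: color 1: [2, 6, 12, 21]; color 2: [10, 11, 14, 27]; color 3: [23, 24, 25]; color 4: [8, 17, 26].
(χ(G) = 4 ≤ 5.)

Yes, G is 5-colorable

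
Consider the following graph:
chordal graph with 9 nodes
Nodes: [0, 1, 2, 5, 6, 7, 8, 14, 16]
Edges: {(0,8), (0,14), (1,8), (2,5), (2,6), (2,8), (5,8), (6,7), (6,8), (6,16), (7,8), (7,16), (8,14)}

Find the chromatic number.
Clique number ω(G) = 3 (lower bound: χ ≥ ω).
The clique on [0, 8, 14] has size 3, forcing χ ≥ 3, and the coloring below uses 3 colors, so χ(G) = 3.
A valid 3-coloring: color 1: [8, 16]; color 2: [0, 1, 5, 6]; color 3: [2, 7, 14].

χ(G) = 3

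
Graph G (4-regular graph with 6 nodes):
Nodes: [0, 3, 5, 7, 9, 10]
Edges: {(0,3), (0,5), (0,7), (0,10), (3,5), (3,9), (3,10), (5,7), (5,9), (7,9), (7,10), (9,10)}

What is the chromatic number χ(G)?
Clique number ω(G) = 3 (lower bound: χ ≥ ω).
The clique on [0, 3, 10] has size 3, forcing χ ≥ 3, and the coloring below uses 3 colors, so χ(G) = 3.
A valid 3-coloring: color 1: [5, 10]; color 2: [0, 9]; color 3: [3, 7].

χ(G) = 3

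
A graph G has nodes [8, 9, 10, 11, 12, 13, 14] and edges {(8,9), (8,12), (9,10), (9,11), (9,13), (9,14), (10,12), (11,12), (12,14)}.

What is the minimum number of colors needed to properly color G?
χ(G) = 2

Clique number ω(G) = 2 (lower bound: χ ≥ ω).
The graph is bipartite (no odd cycle), so 2 colors suffice: χ(G) = 2.
A valid 2-coloring: color 1: [9, 12]; color 2: [8, 10, 11, 13, 14].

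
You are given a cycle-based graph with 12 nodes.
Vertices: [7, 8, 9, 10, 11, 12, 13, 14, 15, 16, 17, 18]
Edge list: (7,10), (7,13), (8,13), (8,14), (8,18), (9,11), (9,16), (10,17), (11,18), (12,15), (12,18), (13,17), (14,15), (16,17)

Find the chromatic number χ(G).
χ(G) = 3

Clique number ω(G) = 2 (lower bound: χ ≥ ω).
Odd cycle [12, 15, 14, 8, 18] needs 3 colors (χ ≥ 3).
The coloring below uses 3 colors, so χ(G) = 3.
A valid 3-coloring: color 1: [10, 13, 15, 16, 18]; color 2: [7, 8, 9, 12, 17]; color 3: [11, 14].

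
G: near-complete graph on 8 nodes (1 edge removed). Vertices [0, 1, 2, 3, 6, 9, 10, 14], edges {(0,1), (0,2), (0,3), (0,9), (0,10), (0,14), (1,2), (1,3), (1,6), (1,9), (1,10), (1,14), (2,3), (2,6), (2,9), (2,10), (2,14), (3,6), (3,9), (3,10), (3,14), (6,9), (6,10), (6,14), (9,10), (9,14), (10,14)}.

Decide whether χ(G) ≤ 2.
No, G is not 2-colorable

The clique on vertices [0, 1, 2, 3, 9, 10, 14] has size 7 > 2, so it alone needs 7 colors.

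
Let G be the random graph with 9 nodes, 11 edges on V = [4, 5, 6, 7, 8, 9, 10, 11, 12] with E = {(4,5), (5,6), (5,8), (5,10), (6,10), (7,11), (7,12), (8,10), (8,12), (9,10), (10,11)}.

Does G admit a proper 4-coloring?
A valid 4-coloring: color 1: [4, 10, 12]; color 2: [5, 9, 11]; color 3: [6, 7, 8].
(χ(G) = 3 ≤ 4.)

Yes, G is 4-colorable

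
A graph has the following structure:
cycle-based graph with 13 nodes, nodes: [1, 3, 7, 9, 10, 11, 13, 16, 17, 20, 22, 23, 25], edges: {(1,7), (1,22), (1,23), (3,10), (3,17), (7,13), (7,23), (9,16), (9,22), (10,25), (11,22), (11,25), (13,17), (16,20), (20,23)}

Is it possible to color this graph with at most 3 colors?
Yes, G is 3-colorable

A valid 3-coloring: color 1: [3, 13, 16, 22, 23, 25]; color 2: [1, 9, 10, 11, 17, 20]; color 3: [7].
(χ(G) = 3 ≤ 3.)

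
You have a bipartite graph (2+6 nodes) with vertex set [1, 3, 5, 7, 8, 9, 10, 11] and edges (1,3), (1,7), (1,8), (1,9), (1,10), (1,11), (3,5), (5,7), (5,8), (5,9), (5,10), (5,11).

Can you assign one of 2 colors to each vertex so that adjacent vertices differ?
Yes, G is 2-colorable

A valid 2-coloring: color 1: [1, 5]; color 2: [3, 7, 8, 9, 10, 11].
(χ(G) = 2 ≤ 2.)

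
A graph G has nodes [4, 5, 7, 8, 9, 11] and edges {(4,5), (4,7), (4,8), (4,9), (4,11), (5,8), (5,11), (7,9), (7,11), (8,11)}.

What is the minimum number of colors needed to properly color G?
Clique number ω(G) = 4 (lower bound: χ ≥ ω).
The clique on [4, 5, 8, 11] has size 4, forcing χ ≥ 4, and the coloring below uses 4 colors, so χ(G) = 4.
A valid 4-coloring: color 1: [4]; color 2: [9, 11]; color 3: [7, 8]; color 4: [5].

χ(G) = 4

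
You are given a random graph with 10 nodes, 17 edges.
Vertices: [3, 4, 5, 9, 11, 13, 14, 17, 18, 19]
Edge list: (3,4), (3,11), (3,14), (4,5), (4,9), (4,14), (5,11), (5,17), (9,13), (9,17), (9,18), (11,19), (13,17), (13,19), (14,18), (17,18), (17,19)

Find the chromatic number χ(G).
Clique number ω(G) = 3 (lower bound: χ ≥ ω).
The clique on [3, 4, 14] has size 3, forcing χ ≥ 3, and the coloring below uses 3 colors, so χ(G) = 3.
A valid 3-coloring: color 1: [4, 11, 17]; color 2: [5, 9, 14, 19]; color 3: [3, 13, 18].

χ(G) = 3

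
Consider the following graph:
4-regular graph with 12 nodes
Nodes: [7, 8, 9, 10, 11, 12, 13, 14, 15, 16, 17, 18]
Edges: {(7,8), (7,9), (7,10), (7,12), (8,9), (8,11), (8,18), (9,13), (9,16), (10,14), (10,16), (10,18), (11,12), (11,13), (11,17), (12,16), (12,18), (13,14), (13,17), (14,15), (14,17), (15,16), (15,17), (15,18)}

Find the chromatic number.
Clique number ω(G) = 3 (lower bound: χ ≥ ω).
The clique on [7, 8, 9] has size 3, forcing χ ≥ 3, and the coloring below uses 3 colors, so χ(G) = 3.
A valid 3-coloring: color 1: [8, 10, 12, 13, 15]; color 2: [9, 11, 14, 18]; color 3: [7, 16, 17].

χ(G) = 3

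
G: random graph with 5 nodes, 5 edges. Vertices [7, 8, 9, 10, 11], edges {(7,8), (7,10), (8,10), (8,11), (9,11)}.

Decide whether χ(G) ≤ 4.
A valid 4-coloring: color 1: [8, 9]; color 2: [7, 11]; color 3: [10].
(χ(G) = 3 ≤ 4.)

Yes, G is 4-colorable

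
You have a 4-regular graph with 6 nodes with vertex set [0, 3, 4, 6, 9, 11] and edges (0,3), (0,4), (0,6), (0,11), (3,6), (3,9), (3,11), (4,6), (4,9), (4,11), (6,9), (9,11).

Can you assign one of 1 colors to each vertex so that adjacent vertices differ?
No, G is not 1-colorable

The clique on vertices [0, 3, 11] has size 3 > 1, so it alone needs 3 colors.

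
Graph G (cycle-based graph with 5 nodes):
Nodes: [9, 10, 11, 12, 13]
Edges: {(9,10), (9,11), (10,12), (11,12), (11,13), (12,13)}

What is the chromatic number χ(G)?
χ(G) = 3

Clique number ω(G) = 3 (lower bound: χ ≥ ω).
The clique on [11, 12, 13] has size 3, forcing χ ≥ 3, and the coloring below uses 3 colors, so χ(G) = 3.
A valid 3-coloring: color 1: [10, 11]; color 2: [9, 12]; color 3: [13].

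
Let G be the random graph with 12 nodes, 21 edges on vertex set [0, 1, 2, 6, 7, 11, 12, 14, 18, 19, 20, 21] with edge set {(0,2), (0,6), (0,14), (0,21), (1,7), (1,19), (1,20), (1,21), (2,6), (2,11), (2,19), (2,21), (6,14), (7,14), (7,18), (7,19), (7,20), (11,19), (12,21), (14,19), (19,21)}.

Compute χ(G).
χ(G) = 3

Clique number ω(G) = 3 (lower bound: χ ≥ ω).
The clique on [0, 2, 21] has size 3, forcing χ ≥ 3, and the coloring below uses 3 colors, so χ(G) = 3.
A valid 3-coloring: color 1: [0, 12, 18, 19, 20]; color 2: [6, 7, 11, 21]; color 3: [1, 2, 14].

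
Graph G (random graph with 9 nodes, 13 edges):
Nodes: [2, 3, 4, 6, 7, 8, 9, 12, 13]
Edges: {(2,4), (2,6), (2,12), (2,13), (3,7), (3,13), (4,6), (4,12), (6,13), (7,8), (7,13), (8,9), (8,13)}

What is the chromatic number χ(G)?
Clique number ω(G) = 3 (lower bound: χ ≥ ω).
The clique on [2, 6, 13] has size 3, forcing χ ≥ 3, and the coloring below uses 3 colors, so χ(G) = 3.
A valid 3-coloring: color 1: [4, 9, 13]; color 2: [2, 7]; color 3: [3, 6, 8, 12].

χ(G) = 3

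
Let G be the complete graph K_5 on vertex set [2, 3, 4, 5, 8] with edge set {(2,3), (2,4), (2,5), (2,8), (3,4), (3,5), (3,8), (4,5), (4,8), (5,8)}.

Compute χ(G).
Clique number ω(G) = 5 (lower bound: χ ≥ ω).
The clique on [2, 3, 4, 5, 8] has size 5, forcing χ ≥ 5, and the coloring below uses 5 colors, so χ(G) = 5.
A valid 5-coloring: color 1: [4]; color 2: [8]; color 3: [2]; color 4: [3]; color 5: [5].

χ(G) = 5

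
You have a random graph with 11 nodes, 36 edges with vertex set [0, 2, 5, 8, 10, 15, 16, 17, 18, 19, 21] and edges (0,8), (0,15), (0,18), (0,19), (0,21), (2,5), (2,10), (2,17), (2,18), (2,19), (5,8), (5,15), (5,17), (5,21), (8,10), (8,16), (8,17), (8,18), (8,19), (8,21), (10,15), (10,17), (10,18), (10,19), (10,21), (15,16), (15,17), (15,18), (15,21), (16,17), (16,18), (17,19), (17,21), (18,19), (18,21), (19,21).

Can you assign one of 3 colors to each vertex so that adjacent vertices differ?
The clique on vertices [0, 8, 18, 19, 21] has size 5 > 3, so it alone needs 5 colors.

No, G is not 3-colorable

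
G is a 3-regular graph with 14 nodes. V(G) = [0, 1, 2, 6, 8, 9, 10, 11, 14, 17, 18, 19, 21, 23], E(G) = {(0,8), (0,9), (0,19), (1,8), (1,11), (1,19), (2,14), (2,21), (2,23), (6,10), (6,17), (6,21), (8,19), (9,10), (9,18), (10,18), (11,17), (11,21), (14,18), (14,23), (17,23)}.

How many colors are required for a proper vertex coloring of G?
Clique number ω(G) = 3 (lower bound: χ ≥ ω).
The clique on [0, 8, 19] has size 3, forcing χ ≥ 3, and the coloring below uses 3 colors, so χ(G) = 3.
A valid 3-coloring: color 1: [6, 11, 18, 19, 23]; color 2: [8, 9, 14, 17, 21]; color 3: [0, 1, 2, 10].

χ(G) = 3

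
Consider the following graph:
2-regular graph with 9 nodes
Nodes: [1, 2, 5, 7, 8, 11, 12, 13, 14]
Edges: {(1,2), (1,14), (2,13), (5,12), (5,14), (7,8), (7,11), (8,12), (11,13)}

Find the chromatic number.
χ(G) = 3

Clique number ω(G) = 2 (lower bound: χ ≥ ω).
Odd cycle [5, 12, 8, 7, 11, 13, 2, 1, 14] needs 3 colors (χ ≥ 3).
The coloring below uses 3 colors, so χ(G) = 3.
A valid 3-coloring: color 1: [1, 5, 8, 13]; color 2: [2, 11, 12, 14]; color 3: [7].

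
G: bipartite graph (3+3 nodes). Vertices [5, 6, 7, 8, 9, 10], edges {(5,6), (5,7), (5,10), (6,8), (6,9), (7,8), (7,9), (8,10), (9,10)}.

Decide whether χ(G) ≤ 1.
Edge (8,10) forces its endpoints to differ, so 1 color is not enough.

No, G is not 1-colorable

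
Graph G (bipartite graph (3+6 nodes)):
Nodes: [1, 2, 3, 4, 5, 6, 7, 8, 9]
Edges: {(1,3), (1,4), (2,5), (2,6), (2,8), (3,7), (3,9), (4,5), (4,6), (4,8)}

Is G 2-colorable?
Yes, G is 2-colorable

A valid 2-coloring: color 1: [2, 3, 4]; color 2: [1, 5, 6, 7, 8, 9].
(χ(G) = 2 ≤ 2.)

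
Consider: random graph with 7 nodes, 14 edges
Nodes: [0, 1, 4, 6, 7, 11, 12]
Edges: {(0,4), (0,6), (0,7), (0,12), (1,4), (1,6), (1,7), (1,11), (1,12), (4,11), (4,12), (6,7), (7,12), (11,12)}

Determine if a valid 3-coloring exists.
No, G is not 3-colorable

The clique on vertices [1, 4, 11, 12] has size 4 > 3, so it alone needs 4 colors.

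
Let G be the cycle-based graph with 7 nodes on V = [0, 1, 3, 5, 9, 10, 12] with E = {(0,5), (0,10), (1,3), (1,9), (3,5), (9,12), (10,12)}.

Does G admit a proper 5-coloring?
Yes, G is 5-colorable

A valid 5-coloring: color 1: [3, 9, 10]; color 2: [1, 5, 12]; color 3: [0].
(χ(G) = 3 ≤ 5.)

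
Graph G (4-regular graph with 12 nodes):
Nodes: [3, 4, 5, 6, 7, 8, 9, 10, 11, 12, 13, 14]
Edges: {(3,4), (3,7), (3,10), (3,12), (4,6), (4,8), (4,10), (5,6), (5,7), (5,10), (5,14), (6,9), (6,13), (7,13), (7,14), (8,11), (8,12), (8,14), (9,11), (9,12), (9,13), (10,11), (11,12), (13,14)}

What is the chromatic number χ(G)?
Clique number ω(G) = 3 (lower bound: χ ≥ ω).
The clique on [3, 4, 10] has size 3, forcing χ ≥ 3, and the coloring below uses 3 colors, so χ(G) = 3.
A valid 3-coloring: color 1: [7, 8, 9, 10]; color 2: [3, 6, 11, 14]; color 3: [4, 5, 12, 13].

χ(G) = 3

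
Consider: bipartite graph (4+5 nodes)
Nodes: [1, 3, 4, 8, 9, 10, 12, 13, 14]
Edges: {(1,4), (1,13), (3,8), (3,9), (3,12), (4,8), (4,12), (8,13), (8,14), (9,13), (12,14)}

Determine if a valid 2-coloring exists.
A valid 2-coloring: color 1: [1, 8, 9, 10, 12]; color 2: [3, 4, 13, 14].
(χ(G) = 2 ≤ 2.)

Yes, G is 2-colorable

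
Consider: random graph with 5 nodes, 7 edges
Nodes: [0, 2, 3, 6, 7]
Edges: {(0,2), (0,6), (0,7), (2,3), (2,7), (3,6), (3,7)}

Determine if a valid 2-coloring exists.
The clique on vertices [0, 2, 7] has size 3 > 2, so it alone needs 3 colors.

No, G is not 2-colorable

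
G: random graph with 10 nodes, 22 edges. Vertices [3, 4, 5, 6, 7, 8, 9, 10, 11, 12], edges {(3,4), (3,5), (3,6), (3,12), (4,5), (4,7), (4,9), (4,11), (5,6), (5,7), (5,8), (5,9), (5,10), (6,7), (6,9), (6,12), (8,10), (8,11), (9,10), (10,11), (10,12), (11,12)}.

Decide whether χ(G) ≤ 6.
A valid 6-coloring: color 1: [5, 12]; color 2: [4, 6, 10]; color 3: [3, 7, 8, 9]; color 4: [11].
(χ(G) = 4 ≤ 6.)

Yes, G is 6-colorable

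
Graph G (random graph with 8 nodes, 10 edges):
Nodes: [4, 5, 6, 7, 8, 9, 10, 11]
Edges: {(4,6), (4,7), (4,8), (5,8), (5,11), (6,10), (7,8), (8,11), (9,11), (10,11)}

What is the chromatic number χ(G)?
Clique number ω(G) = 3 (lower bound: χ ≥ ω).
The clique on [5, 8, 11] has size 3, forcing χ ≥ 3, and the coloring below uses 3 colors, so χ(G) = 3.
A valid 3-coloring: color 1: [4, 11]; color 2: [8, 9, 10]; color 3: [5, 6, 7].

χ(G) = 3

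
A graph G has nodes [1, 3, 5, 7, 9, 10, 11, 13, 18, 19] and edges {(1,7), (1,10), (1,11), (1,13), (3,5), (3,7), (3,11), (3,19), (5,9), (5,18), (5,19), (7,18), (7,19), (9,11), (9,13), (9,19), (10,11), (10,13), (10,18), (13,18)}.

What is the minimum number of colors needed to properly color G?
Clique number ω(G) = 3 (lower bound: χ ≥ ω).
The clique on [1, 10, 11] has size 3, forcing χ ≥ 3, and the coloring below uses 3 colors, so χ(G) = 3.
A valid 3-coloring: color 1: [3, 9, 10]; color 2: [1, 18, 19]; color 3: [5, 7, 11, 13].

χ(G) = 3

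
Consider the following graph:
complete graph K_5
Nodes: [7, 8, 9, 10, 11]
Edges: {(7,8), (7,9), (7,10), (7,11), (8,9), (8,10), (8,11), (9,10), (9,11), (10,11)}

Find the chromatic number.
χ(G) = 5

Clique number ω(G) = 5 (lower bound: χ ≥ ω).
The clique on [7, 8, 9, 10, 11] has size 5, forcing χ ≥ 5, and the coloring below uses 5 colors, so χ(G) = 5.
A valid 5-coloring: color 1: [10]; color 2: [11]; color 3: [9]; color 4: [8]; color 5: [7].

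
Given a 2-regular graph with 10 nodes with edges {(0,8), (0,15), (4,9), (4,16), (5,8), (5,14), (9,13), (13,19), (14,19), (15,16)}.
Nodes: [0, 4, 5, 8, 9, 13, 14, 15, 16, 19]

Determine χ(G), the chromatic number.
Clique number ω(G) = 2 (lower bound: χ ≥ ω).
The graph is bipartite (no odd cycle), so 2 colors suffice: χ(G) = 2.
A valid 2-coloring: color 1: [4, 8, 13, 14, 15]; color 2: [0, 5, 9, 16, 19].

χ(G) = 2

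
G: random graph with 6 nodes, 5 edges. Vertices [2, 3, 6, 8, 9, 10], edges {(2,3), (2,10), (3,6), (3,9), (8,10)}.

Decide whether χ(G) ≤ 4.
A valid 4-coloring: color 1: [3, 10]; color 2: [2, 6, 8, 9].
(χ(G) = 2 ≤ 4.)

Yes, G is 4-colorable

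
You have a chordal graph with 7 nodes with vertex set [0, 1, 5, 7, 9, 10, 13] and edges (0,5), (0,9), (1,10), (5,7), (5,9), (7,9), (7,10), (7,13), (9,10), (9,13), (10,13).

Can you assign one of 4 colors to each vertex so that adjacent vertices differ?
Yes, G is 4-colorable

A valid 4-coloring: color 1: [1, 9]; color 2: [5, 10]; color 3: [0, 7]; color 4: [13].
(χ(G) = 4 ≤ 4.)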